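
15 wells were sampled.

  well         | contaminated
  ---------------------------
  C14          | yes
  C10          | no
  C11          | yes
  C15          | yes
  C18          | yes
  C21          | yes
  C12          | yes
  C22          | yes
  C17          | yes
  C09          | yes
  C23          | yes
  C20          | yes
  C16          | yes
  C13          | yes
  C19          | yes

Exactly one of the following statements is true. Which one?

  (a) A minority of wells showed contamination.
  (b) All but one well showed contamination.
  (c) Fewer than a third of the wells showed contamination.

|A| = 15, |A ∩ B| = 14, |A ∖ B| = 1.
(a) requires |A ∩ B| < |A ∖ B|: false.
(b) requires |A ∖ B| = 1: true.
(c) requires |A ∩ B| / |A| < 1/3: false.

(b)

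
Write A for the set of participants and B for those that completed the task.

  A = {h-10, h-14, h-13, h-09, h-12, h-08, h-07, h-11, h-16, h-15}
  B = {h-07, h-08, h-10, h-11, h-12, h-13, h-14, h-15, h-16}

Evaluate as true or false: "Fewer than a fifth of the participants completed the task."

False

The determiner here denotes the relation: |A ∩ B| / |A| < 1/5.
A (the restrictor) = {h-10, h-14, h-13, h-09, h-12, h-08, h-07, h-11, h-16, h-15}, |A| = 10.
A ∩ B = {h-10, h-14, h-13, h-12, h-08, h-07, h-11, h-16, h-15}, so |A ∩ B| = 9.
A ∖ B = {h-09}, so |A ∖ B| = 1.
|A ∩ B|/|A| = 9/10, so the statement is false.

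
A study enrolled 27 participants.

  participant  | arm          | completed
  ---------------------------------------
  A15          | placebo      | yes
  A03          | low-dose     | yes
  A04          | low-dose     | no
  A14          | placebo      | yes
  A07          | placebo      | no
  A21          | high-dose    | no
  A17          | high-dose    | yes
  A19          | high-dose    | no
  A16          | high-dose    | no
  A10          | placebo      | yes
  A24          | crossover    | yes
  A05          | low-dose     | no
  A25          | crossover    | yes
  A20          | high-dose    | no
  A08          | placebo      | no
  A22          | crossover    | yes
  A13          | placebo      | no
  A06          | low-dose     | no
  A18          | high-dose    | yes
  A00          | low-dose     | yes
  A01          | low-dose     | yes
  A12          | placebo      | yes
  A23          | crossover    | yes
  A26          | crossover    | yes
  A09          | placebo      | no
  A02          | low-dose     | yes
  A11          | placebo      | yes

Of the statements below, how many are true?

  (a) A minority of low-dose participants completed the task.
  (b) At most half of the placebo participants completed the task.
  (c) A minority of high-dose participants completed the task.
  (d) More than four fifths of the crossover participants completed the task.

(a) low-dose: |A| = 7, |A ∩ B| = 4; needs |A ∩ B| < |A ∖ B| — false.
(b) placebo: |A| = 9, |A ∩ B| = 5; needs |A ∩ B| ≤ |A ∖ B| — false.
(c) high-dose: |A| = 6, |A ∩ B| = 2; needs |A ∩ B| < |A ∖ B| — true.
(d) crossover: |A| = 5, |A ∩ B| = 5; needs |A ∩ B| / |A| > 4/5 — true.

2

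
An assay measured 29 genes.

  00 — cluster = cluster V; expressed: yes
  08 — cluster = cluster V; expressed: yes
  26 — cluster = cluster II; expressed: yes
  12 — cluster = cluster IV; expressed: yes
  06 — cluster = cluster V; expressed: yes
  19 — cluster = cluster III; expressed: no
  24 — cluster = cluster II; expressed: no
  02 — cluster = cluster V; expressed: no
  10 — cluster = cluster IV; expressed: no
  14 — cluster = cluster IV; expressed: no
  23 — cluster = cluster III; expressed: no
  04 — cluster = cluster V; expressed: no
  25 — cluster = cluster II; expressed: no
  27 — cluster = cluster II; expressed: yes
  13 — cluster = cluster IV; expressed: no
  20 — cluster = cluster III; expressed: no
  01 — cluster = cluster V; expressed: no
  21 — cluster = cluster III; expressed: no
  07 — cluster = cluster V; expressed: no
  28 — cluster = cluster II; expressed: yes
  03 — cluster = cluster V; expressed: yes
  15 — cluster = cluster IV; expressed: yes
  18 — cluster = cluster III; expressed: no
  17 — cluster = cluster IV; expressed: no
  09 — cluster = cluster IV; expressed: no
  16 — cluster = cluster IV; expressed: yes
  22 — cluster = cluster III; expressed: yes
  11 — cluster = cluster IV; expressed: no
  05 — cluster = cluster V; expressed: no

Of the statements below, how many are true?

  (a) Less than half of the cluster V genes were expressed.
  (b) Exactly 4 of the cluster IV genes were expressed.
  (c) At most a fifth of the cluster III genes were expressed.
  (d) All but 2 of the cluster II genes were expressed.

3

(a) cluster V: |A| = 9, |A ∩ B| = 4; needs |A ∩ B| < |A ∖ B| — true.
(b) cluster IV: |A| = 9, |A ∩ B| = 3; needs |A ∩ B| = 4 — false.
(c) cluster III: |A| = 6, |A ∩ B| = 1; needs |A ∩ B| / |A| ≤ 1/5 — true.
(d) cluster II: |A| = 5, |A ∩ B| = 3; needs |A ∖ B| = 2 — true.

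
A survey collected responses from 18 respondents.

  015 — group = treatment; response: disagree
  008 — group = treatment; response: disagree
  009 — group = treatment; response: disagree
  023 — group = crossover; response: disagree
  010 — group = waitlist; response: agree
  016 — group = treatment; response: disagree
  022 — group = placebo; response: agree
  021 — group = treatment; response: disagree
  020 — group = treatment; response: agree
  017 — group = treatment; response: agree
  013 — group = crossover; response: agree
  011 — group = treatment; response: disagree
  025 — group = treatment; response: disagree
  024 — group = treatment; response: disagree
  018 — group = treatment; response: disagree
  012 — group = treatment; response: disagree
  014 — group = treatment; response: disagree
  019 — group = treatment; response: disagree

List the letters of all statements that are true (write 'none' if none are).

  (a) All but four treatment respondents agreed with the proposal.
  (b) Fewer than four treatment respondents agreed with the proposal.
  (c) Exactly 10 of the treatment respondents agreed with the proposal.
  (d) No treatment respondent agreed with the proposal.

|A| = 14, |A ∩ B| = 2, |A ∖ B| = 12.
(a) |A ∖ B| = 4: fails.
(b) |A ∩ B| < 4: holds.
(c) |A ∩ B| = 10: fails.
(d) A ∩ B = ∅ (|A ∩ B| = 0): fails.

(b)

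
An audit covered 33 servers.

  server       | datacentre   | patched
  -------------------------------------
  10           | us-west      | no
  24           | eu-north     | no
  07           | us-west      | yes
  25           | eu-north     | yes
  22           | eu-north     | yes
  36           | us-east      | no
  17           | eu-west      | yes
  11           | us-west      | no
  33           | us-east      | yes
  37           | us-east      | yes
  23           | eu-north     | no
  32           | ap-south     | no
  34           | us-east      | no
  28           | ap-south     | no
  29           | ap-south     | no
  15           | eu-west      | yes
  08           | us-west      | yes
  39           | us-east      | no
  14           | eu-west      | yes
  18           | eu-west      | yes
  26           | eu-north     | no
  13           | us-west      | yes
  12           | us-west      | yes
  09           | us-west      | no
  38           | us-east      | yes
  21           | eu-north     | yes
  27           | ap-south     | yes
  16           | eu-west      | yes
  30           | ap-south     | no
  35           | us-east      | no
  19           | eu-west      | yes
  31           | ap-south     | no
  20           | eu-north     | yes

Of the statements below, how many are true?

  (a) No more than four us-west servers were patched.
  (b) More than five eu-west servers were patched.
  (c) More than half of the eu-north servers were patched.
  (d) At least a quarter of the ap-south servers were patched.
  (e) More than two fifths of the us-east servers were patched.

4

(a) us-west: |A| = 7, |A ∩ B| = 4; needs |A ∩ B| ≤ 4 — true.
(b) eu-west: |A| = 6, |A ∩ B| = 6; needs |A ∩ B| > 5 — true.
(c) eu-north: |A| = 7, |A ∩ B| = 4; needs |A ∩ B| > |A ∖ B| — true.
(d) ap-south: |A| = 6, |A ∩ B| = 1; needs |A ∩ B| / |A| ≥ 1/4 — false.
(e) us-east: |A| = 7, |A ∩ B| = 3; needs |A ∩ B| / |A| > 2/5 — true.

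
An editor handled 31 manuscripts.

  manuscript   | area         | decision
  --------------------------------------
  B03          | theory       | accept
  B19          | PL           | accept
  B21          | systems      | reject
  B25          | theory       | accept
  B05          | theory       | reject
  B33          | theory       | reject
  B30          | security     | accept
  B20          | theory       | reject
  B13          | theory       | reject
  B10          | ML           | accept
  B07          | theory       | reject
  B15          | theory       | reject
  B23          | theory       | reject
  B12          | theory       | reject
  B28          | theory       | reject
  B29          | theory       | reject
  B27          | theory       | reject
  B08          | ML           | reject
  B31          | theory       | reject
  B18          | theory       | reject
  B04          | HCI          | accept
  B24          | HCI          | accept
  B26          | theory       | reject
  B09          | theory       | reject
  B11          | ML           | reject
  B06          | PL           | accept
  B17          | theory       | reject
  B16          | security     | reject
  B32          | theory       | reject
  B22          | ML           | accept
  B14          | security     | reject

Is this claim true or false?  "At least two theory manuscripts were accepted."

True

Truth condition: |A ∩ B| ≥ 2.
|A| = 19, |A ∩ B| = 2, |A ∖ B| = 17.
|A ∩ B| = 2, so the statement is true.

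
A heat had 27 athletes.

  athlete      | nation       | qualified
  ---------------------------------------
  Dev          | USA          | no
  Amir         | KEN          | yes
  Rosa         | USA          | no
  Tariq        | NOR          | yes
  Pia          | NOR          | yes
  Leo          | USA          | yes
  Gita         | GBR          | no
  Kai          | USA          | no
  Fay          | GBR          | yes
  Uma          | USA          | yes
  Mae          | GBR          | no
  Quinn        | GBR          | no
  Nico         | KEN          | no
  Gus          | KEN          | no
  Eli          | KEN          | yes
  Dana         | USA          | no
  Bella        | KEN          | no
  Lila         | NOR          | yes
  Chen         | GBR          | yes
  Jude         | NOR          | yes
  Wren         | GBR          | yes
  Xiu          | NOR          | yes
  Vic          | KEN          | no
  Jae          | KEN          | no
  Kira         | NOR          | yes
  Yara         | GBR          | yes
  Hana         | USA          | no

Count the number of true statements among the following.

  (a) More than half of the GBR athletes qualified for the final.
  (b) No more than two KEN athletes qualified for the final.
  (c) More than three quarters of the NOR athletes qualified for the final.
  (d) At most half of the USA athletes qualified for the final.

4

(a) GBR: |A| = 7, |A ∩ B| = 4; needs |A ∩ B| > |A ∖ B| — true.
(b) KEN: |A| = 7, |A ∩ B| = 2; needs |A ∩ B| ≤ 2 — true.
(c) NOR: |A| = 6, |A ∩ B| = 6; needs |A ∩ B| / |A| > 3/4 — true.
(d) USA: |A| = 7, |A ∩ B| = 2; needs |A ∩ B| ≤ |A ∖ B| — true.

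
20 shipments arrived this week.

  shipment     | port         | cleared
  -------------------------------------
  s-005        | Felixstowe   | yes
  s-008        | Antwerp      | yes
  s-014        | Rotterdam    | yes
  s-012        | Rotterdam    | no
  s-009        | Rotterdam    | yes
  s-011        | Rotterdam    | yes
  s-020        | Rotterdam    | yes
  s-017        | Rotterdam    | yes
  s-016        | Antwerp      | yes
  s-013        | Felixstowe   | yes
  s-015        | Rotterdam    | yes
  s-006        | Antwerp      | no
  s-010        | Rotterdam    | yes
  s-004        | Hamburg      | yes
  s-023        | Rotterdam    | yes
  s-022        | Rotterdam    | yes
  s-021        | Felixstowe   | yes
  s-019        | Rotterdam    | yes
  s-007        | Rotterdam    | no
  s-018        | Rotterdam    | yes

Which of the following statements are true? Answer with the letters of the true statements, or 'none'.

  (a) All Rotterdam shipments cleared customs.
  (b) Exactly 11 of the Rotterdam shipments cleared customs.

|A| = 13, |A ∩ B| = 11, |A ∖ B| = 2.
(a) A ⊆ B, i.e. every element of A is in B (|A ∖ B| = 0): fails.
(b) |A ∩ B| = 11: holds.

(b)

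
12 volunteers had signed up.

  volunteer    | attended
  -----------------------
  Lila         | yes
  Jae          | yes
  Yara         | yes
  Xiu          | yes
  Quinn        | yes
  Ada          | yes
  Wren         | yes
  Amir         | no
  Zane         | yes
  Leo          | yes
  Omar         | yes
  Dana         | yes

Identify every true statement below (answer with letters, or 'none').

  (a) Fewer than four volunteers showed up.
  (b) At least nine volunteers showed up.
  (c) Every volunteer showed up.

(b)

|A| = 12, |A ∩ B| = 11, |A ∖ B| = 1.
(a) |A ∩ B| < 4: fails.
(b) |A ∩ B| ≥ 9: holds.
(c) A ⊆ B, i.e. every element of A is in B (|A ∖ B| = 0): fails.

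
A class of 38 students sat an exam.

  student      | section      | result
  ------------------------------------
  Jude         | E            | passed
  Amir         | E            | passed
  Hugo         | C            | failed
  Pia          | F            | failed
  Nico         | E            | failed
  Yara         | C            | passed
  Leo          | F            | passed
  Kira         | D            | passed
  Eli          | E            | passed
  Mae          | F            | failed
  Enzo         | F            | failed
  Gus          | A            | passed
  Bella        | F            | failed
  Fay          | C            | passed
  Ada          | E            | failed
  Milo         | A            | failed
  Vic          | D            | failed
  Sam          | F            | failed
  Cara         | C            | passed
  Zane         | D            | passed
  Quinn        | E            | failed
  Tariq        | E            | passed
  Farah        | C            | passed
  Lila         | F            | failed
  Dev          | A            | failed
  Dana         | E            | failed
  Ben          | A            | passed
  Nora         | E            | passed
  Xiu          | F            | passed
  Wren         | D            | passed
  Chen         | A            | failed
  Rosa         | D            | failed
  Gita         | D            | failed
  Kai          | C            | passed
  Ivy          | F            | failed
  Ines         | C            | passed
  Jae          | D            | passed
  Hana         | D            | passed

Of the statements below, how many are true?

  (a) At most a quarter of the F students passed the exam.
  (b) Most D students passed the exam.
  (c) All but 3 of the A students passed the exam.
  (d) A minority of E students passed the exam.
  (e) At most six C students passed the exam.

4

(a) F: |A| = 9, |A ∩ B| = 2; needs |A ∩ B| / |A| ≤ 1/4 — true.
(b) D: |A| = 8, |A ∩ B| = 5; needs |A ∩ B| > |A ∖ B| — true.
(c) A: |A| = 5, |A ∩ B| = 2; needs |A ∖ B| = 3 — true.
(d) E: |A| = 9, |A ∩ B| = 5; needs |A ∩ B| < |A ∖ B| — false.
(e) C: |A| = 7, |A ∩ B| = 6; needs |A ∩ B| ≤ 6 — true.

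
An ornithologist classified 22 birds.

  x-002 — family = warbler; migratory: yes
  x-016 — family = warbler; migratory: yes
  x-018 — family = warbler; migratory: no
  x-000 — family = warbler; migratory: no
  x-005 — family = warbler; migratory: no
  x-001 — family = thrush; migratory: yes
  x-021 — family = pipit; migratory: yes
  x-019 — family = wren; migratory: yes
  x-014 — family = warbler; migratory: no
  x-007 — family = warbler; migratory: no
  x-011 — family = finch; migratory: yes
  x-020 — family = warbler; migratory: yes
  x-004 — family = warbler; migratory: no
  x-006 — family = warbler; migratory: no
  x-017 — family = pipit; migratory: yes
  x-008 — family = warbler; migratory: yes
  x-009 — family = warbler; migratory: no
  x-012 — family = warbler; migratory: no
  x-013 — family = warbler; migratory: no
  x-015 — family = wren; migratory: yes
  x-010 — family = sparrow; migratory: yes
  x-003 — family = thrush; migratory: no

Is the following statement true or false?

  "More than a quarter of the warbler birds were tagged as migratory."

The determiner here denotes the relation: |A ∩ B| / |A| > 1/4.
A (the restrictor) = {x-002, x-016, x-018, x-000, x-005, x-014, x-007, x-020, x-004, x-006, x-008, x-009, x-012, x-013}, |A| = 14.
A ∩ B = {x-002, x-016, x-020, x-008}, so |A ∩ B| = 4.
A ∖ B = {x-018, x-000, x-005, x-014, x-007, x-004, x-006, x-009, x-012, x-013}, so |A ∖ B| = 10.
|A ∩ B|/|A| = 4/14, so the statement is true.

True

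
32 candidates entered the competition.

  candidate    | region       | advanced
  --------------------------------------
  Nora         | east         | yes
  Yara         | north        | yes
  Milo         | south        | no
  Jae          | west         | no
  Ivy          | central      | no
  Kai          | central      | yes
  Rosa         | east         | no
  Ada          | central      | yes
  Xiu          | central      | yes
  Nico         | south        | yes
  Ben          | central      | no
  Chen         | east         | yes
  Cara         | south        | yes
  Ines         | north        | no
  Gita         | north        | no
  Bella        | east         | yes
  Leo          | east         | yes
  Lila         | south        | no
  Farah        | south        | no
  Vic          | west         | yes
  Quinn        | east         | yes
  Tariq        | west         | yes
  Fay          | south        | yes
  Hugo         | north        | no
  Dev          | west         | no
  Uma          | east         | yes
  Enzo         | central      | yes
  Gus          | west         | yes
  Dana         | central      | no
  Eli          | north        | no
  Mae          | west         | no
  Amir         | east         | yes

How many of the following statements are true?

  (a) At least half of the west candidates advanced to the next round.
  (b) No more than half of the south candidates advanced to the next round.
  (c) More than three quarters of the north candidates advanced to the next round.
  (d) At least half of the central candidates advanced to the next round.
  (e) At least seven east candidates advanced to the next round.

4

(a) west: |A| = 6, |A ∩ B| = 3; needs |A ∩ B| ≥ |A ∖ B| — true.
(b) south: |A| = 6, |A ∩ B| = 3; needs |A ∩ B| ≤ |A ∖ B| — true.
(c) north: |A| = 5, |A ∩ B| = 1; needs |A ∩ B| / |A| > 3/4 — false.
(d) central: |A| = 7, |A ∩ B| = 4; needs |A ∩ B| ≥ |A ∖ B| — true.
(e) east: |A| = 8, |A ∩ B| = 7; needs |A ∩ B| ≥ 7 — true.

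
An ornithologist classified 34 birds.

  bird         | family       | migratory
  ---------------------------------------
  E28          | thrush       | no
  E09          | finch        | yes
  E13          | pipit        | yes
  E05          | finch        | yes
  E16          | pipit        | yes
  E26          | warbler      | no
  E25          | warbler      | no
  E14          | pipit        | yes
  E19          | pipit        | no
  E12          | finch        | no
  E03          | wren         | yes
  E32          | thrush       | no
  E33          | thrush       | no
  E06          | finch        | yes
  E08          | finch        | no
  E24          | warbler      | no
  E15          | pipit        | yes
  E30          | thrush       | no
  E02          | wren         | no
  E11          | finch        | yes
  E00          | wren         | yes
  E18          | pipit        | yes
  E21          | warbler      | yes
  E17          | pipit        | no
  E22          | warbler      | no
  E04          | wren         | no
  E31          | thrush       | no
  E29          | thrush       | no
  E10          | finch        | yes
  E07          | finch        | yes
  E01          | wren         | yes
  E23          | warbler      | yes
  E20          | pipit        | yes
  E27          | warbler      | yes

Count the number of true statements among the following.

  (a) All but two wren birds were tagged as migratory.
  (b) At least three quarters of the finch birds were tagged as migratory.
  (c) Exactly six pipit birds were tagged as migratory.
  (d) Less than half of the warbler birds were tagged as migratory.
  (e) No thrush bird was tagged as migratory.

5

(a) wren: |A| = 5, |A ∩ B| = 3; needs |A ∖ B| = 2 — true.
(b) finch: |A| = 8, |A ∩ B| = 6; needs |A ∩ B| / |A| ≥ 3/4 — true.
(c) pipit: |A| = 8, |A ∩ B| = 6; needs |A ∩ B| = 6 — true.
(d) warbler: |A| = 7, |A ∩ B| = 3; needs |A ∩ B| < |A ∖ B| — true.
(e) thrush: |A| = 6, |A ∩ B| = 0; needs A ∩ B = ∅ (|A ∩ B| = 0) — true.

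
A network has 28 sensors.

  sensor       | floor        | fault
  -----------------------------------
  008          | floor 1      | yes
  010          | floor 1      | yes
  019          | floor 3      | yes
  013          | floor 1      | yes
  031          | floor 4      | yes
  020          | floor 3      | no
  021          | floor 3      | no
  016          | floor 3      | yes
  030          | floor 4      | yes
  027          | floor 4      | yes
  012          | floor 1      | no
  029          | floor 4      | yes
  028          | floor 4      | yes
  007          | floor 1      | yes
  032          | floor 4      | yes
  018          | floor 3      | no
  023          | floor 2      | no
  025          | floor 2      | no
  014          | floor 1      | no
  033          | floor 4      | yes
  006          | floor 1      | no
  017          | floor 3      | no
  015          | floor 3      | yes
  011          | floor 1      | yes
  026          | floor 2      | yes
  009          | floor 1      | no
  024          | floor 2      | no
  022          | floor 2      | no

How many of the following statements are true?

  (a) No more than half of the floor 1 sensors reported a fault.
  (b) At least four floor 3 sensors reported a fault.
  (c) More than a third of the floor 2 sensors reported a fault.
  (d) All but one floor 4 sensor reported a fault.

(a) floor 1: |A| = 9, |A ∩ B| = 5; needs |A ∩ B| ≤ |A ∖ B| — false.
(b) floor 3: |A| = 7, |A ∩ B| = 3; needs |A ∩ B| ≥ 4 — false.
(c) floor 2: |A| = 5, |A ∩ B| = 1; needs |A ∩ B| / |A| > 1/3 — false.
(d) floor 4: |A| = 7, |A ∩ B| = 7; needs |A ∖ B| = 1 — false.

0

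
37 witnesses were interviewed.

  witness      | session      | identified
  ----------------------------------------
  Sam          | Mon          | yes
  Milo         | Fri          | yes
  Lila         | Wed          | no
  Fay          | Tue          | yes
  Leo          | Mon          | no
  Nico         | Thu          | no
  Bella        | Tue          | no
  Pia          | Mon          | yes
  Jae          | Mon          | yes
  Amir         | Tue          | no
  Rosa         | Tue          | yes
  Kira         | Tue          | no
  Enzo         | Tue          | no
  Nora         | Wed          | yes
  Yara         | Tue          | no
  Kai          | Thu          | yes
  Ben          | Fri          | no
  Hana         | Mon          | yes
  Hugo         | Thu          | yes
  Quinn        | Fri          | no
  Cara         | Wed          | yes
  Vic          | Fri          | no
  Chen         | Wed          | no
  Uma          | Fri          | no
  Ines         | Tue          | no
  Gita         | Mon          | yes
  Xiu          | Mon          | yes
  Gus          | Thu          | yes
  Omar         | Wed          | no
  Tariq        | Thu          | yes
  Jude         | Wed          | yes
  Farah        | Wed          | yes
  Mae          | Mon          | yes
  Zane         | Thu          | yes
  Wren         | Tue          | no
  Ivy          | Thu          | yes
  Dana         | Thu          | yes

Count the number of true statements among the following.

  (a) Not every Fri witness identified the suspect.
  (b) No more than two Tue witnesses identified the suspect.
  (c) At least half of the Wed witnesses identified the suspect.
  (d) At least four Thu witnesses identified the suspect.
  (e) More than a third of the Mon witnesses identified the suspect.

(a) Fri: |A| = 5, |A ∩ B| = 1; needs A ⊄ B (|A ∖ B| ≥ 1) — true.
(b) Tue: |A| = 9, |A ∩ B| = 2; needs |A ∩ B| ≤ 2 — true.
(c) Wed: |A| = 7, |A ∩ B| = 4; needs |A ∩ B| ≥ |A ∖ B| — true.
(d) Thu: |A| = 8, |A ∩ B| = 7; needs |A ∩ B| ≥ 4 — true.
(e) Mon: |A| = 8, |A ∩ B| = 7; needs |A ∩ B| / |A| > 1/3 — true.

5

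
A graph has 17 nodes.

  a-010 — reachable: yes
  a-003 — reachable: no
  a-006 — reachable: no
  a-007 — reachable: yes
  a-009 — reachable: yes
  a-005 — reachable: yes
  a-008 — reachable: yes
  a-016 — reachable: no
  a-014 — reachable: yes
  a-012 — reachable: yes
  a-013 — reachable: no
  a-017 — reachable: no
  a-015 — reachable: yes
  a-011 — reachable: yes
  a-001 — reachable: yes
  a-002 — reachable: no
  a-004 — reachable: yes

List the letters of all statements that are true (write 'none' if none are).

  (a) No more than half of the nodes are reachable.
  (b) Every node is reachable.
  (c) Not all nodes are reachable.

|A| = 17, |A ∩ B| = 11, |A ∖ B| = 6.
(a) |A ∩ B| ≤ |A ∖ B|: fails.
(b) A ⊆ B, i.e. every element of A is in B (|A ∖ B| = 0): fails.
(c) A ⊄ B (|A ∖ B| ≥ 1): holds.

(c)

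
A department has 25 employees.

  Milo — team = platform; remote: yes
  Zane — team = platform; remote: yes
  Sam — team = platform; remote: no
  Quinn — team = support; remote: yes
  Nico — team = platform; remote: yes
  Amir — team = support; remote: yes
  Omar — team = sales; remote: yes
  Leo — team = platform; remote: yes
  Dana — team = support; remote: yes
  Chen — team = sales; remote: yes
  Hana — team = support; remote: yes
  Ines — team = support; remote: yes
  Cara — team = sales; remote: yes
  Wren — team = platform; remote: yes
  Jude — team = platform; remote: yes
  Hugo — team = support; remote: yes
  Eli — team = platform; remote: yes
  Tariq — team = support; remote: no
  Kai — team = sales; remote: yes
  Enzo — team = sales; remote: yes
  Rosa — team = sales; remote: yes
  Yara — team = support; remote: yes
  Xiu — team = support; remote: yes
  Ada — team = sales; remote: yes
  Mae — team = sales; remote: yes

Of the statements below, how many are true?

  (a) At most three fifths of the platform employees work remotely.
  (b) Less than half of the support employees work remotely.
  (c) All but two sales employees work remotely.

(a) platform: |A| = 8, |A ∩ B| = 7; needs |A ∩ B| / |A| ≤ 3/5 — false.
(b) support: |A| = 9, |A ∩ B| = 8; needs |A ∩ B| < |A ∖ B| — false.
(c) sales: |A| = 8, |A ∩ B| = 8; needs |A ∖ B| = 2 — false.

0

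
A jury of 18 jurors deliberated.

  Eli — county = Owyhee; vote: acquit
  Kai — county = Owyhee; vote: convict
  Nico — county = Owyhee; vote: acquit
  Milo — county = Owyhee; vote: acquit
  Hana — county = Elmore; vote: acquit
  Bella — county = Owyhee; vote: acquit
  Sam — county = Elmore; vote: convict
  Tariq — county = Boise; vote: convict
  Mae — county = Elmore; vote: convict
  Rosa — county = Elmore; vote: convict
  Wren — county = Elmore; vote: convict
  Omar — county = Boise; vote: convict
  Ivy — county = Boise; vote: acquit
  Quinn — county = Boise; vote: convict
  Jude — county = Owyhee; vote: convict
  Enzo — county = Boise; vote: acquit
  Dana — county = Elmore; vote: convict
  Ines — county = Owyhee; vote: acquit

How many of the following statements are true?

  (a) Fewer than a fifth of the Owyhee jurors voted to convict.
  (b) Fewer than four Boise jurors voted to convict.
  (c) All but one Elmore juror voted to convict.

(a) Owyhee: |A| = 7, |A ∩ B| = 2; needs |A ∩ B| / |A| < 1/5 — false.
(b) Boise: |A| = 5, |A ∩ B| = 3; needs |A ∩ B| < 4 — true.
(c) Elmore: |A| = 6, |A ∩ B| = 5; needs |A ∖ B| = 1 — true.

2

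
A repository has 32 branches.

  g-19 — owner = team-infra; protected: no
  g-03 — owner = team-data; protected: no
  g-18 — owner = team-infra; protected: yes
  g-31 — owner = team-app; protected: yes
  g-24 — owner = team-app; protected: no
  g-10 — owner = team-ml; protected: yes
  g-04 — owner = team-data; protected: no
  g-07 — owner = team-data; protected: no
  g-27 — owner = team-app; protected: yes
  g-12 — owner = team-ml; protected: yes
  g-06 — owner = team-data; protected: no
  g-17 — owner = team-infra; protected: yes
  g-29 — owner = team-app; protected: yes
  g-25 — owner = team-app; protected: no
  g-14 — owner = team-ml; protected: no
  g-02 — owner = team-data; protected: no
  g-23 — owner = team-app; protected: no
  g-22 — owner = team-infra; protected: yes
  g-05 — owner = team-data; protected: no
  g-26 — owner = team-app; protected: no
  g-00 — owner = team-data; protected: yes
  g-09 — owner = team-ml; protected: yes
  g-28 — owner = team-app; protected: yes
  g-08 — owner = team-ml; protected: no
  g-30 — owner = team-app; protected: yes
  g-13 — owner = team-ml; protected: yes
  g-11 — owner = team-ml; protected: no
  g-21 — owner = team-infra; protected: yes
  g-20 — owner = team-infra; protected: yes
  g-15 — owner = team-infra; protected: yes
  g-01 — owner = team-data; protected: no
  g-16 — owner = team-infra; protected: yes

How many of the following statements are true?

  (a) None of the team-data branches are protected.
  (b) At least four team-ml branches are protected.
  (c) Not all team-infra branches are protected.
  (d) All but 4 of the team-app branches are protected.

3

(a) team-data: |A| = 8, |A ∩ B| = 1; needs A ∩ B = ∅ (|A ∩ B| = 0) — false.
(b) team-ml: |A| = 7, |A ∩ B| = 4; needs |A ∩ B| ≥ 4 — true.
(c) team-infra: |A| = 8, |A ∩ B| = 7; needs A ⊄ B (|A ∖ B| ≥ 1) — true.
(d) team-app: |A| = 9, |A ∩ B| = 5; needs |A ∖ B| = 4 — true.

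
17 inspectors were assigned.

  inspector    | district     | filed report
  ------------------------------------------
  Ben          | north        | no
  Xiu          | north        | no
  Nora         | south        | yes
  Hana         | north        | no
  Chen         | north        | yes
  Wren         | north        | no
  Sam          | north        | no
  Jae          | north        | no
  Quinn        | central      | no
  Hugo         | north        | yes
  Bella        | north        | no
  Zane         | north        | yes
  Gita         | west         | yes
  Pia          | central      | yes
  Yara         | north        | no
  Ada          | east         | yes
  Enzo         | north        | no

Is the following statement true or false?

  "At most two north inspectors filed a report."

The determiner here denotes the relation: |A ∩ B| ≤ 2.
A (the restrictor) = {Ben, Xiu, Hana, Chen, Wren, Sam, Jae, Hugo, Bella, Zane, Yara, Enzo}, |A| = 12.
A ∩ B = {Chen, Hugo, Zane}, so |A ∩ B| = 3.
|A ∩ B| = 3, so the statement is false.

False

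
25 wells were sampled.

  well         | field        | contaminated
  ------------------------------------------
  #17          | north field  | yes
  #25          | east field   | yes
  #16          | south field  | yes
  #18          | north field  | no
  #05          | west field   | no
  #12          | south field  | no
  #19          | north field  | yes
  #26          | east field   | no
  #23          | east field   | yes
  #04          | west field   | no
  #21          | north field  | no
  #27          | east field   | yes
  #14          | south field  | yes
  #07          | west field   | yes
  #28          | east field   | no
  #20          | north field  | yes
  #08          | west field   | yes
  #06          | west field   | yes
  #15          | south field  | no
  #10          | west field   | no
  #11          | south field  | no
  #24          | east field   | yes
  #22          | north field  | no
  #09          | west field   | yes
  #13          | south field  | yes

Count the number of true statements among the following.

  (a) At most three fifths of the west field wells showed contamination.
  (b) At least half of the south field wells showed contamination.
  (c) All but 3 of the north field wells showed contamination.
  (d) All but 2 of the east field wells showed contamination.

4

(a) west field: |A| = 7, |A ∩ B| = 4; needs |A ∩ B| / |A| ≤ 3/5 — true.
(b) south field: |A| = 6, |A ∩ B| = 3; needs |A ∩ B| ≥ |A ∖ B| — true.
(c) north field: |A| = 6, |A ∩ B| = 3; needs |A ∖ B| = 3 — true.
(d) east field: |A| = 6, |A ∩ B| = 4; needs |A ∖ B| = 2 — true.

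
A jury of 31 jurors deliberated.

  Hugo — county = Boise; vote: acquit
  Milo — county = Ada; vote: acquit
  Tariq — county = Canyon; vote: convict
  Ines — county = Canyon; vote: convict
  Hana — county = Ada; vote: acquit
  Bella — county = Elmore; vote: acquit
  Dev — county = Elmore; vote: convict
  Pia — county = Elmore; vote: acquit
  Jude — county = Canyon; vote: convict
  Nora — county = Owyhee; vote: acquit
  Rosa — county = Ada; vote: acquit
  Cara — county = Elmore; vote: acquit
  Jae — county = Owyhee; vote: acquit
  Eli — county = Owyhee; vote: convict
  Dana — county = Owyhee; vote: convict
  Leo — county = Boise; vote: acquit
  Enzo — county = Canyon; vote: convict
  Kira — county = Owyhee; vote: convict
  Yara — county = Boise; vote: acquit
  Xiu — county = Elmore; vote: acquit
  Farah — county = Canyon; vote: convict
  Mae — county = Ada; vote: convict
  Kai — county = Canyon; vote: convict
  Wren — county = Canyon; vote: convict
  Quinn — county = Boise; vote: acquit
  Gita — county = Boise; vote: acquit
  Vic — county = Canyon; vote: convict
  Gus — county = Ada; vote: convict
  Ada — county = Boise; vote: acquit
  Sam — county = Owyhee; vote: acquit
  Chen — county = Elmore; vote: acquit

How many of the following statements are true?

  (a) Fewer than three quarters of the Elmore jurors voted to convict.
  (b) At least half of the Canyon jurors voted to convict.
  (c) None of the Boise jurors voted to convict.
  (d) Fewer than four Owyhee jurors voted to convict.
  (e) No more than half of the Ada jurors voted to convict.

5

(a) Elmore: |A| = 6, |A ∩ B| = 1; needs |A ∩ B| / |A| < 3/4 — true.
(b) Canyon: |A| = 8, |A ∩ B| = 8; needs |A ∩ B| ≥ |A ∖ B| — true.
(c) Boise: |A| = 6, |A ∩ B| = 0; needs A ∩ B = ∅ (|A ∩ B| = 0) — true.
(d) Owyhee: |A| = 6, |A ∩ B| = 3; needs |A ∩ B| < 4 — true.
(e) Ada: |A| = 5, |A ∩ B| = 2; needs |A ∩ B| ≤ |A ∖ B| — true.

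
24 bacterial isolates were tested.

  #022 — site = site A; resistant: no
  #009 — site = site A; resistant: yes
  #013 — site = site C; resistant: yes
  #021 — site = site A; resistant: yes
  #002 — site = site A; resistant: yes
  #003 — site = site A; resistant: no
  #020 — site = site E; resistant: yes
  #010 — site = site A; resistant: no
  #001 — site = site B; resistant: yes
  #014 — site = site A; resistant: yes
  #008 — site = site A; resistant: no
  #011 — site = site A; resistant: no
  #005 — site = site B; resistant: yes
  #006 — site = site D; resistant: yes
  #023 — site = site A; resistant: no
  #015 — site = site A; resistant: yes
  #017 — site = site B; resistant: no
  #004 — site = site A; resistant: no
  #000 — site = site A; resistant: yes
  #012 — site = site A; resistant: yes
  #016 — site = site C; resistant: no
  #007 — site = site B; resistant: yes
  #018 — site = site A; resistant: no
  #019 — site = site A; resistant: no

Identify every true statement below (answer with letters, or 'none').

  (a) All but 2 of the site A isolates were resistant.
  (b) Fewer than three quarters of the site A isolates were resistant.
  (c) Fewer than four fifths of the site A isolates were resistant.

|A| = 16, |A ∩ B| = 7, |A ∖ B| = 9.
(a) |A ∖ B| = 2: fails.
(b) |A ∩ B| / |A| < 3/4: holds.
(c) |A ∩ B| / |A| < 4/5: holds.

(b), (c)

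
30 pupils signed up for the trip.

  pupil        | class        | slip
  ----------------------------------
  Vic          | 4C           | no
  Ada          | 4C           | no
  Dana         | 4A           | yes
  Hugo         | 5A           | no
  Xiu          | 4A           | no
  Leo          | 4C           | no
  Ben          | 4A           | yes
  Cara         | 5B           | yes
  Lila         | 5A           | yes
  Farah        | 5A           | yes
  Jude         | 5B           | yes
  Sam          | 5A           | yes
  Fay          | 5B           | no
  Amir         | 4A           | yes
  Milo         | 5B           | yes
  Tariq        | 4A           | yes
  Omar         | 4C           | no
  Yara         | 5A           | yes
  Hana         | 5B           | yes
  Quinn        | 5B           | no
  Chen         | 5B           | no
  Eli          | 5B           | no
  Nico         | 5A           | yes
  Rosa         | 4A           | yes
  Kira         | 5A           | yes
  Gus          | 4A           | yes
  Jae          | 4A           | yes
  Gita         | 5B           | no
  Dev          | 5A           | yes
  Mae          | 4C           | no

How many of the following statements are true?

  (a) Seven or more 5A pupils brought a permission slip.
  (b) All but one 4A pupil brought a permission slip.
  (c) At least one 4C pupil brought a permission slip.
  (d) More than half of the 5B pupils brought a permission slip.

(a) 5A: |A| = 8, |A ∩ B| = 7; needs |A ∩ B| ≥ 7 — true.
(b) 4A: |A| = 8, |A ∩ B| = 7; needs |A ∖ B| = 1 — true.
(c) 4C: |A| = 5, |A ∩ B| = 0; needs A ∩ B ≠ ∅ (|A ∩ B| ≥ 1) — false.
(d) 5B: |A| = 9, |A ∩ B| = 4; needs |A ∩ B| > |A ∖ B| — false.

2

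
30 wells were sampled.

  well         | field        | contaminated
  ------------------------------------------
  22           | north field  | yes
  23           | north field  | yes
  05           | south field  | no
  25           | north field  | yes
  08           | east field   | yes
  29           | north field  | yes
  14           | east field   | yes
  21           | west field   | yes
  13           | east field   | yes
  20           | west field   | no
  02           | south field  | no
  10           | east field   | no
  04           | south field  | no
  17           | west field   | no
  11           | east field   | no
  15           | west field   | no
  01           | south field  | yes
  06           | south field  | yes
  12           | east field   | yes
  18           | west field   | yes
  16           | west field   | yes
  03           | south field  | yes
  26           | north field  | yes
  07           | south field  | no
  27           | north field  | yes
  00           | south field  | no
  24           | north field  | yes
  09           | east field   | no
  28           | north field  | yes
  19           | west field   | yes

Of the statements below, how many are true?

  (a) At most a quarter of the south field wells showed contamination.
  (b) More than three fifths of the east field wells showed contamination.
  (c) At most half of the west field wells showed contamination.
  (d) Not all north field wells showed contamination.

(a) south field: |A| = 8, |A ∩ B| = 3; needs |A ∩ B| / |A| ≤ 1/4 — false.
(b) east field: |A| = 7, |A ∩ B| = 4; needs |A ∩ B| / |A| > 3/5 — false.
(c) west field: |A| = 7, |A ∩ B| = 4; needs |A ∩ B| ≤ |A ∖ B| — false.
(d) north field: |A| = 8, |A ∩ B| = 8; needs A ⊄ B (|A ∖ B| ≥ 1) — false.

0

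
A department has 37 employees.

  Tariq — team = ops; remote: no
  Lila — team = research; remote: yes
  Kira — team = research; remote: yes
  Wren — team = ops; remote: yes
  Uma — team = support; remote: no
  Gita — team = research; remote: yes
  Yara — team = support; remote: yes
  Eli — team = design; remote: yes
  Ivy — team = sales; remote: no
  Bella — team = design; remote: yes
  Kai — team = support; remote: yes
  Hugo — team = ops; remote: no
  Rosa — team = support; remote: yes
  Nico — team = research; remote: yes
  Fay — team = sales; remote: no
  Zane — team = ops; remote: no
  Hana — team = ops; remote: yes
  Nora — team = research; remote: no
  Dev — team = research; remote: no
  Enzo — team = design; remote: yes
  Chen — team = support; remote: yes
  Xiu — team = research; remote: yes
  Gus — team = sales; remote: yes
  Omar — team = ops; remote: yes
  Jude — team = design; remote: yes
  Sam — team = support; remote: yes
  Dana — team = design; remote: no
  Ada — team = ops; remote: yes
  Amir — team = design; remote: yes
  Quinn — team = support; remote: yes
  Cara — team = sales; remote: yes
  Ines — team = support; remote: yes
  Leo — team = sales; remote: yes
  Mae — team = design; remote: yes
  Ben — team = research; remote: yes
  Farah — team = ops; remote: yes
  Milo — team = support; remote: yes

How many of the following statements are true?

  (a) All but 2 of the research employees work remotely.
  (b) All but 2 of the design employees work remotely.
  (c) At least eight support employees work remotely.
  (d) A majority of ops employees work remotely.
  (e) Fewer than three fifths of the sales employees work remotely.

(a) research: |A| = 8, |A ∩ B| = 6; needs |A ∖ B| = 2 — true.
(b) design: |A| = 7, |A ∩ B| = 6; needs |A ∖ B| = 2 — false.
(c) support: |A| = 9, |A ∩ B| = 8; needs |A ∩ B| ≥ 8 — true.
(d) ops: |A| = 8, |A ∩ B| = 5; needs |A ∩ B| > |A ∖ B| — true.
(e) sales: |A| = 5, |A ∩ B| = 3; needs |A ∩ B| / |A| < 3/5 — false.

3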